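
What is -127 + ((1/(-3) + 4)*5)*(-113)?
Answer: -6596/3 ≈ -2198.7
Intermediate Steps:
-127 + ((1/(-3) + 4)*5)*(-113) = -127 + ((1*(-⅓) + 4)*5)*(-113) = -127 + ((-⅓ + 4)*5)*(-113) = -127 + ((11/3)*5)*(-113) = -127 + (55/3)*(-113) = -127 - 6215/3 = -6596/3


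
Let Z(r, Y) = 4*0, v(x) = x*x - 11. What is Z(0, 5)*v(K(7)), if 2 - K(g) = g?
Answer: 0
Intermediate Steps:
K(g) = 2 - g
v(x) = -11 + x² (v(x) = x² - 11 = -11 + x²)
Z(r, Y) = 0
Z(0, 5)*v(K(7)) = 0*(-11 + (2 - 1*7)²) = 0*(-11 + (2 - 7)²) = 0*(-11 + (-5)²) = 0*(-11 + 25) = 0*14 = 0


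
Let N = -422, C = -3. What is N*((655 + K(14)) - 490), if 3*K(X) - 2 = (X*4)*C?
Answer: -138838/3 ≈ -46279.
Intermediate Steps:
K(X) = ⅔ - 4*X (K(X) = ⅔ + ((X*4)*(-3))/3 = ⅔ + ((4*X)*(-3))/3 = ⅔ + (-12*X)/3 = ⅔ - 4*X)
N*((655 + K(14)) - 490) = -422*((655 + (⅔ - 4*14)) - 490) = -422*((655 + (⅔ - 56)) - 490) = -422*((655 - 166/3) - 490) = -422*(1799/3 - 490) = -422*329/3 = -138838/3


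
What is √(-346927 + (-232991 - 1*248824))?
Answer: I*√828742 ≈ 910.35*I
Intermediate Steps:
√(-346927 + (-232991 - 1*248824)) = √(-346927 + (-232991 - 248824)) = √(-346927 - 481815) = √(-828742) = I*√828742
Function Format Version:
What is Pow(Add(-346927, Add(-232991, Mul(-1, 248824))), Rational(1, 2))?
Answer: Mul(I, Pow(828742, Rational(1, 2))) ≈ Mul(910.35, I)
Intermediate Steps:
Pow(Add(-346927, Add(-232991, Mul(-1, 248824))), Rational(1, 2)) = Pow(Add(-346927, Add(-232991, -248824)), Rational(1, 2)) = Pow(Add(-346927, -481815), Rational(1, 2)) = Pow(-828742, Rational(1, 2)) = Mul(I, Pow(828742, Rational(1, 2)))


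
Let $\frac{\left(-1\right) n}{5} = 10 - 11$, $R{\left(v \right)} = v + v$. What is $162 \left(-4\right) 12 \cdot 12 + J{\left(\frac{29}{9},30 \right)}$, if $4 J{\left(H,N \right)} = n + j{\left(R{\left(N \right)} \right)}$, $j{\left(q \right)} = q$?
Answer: $- \frac{373183}{4} \approx -93296.0$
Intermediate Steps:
$R{\left(v \right)} = 2 v$
$n = 5$ ($n = - 5 \left(10 - 11\right) = \left(-5\right) \left(-1\right) = 5$)
$J{\left(H,N \right)} = \frac{5}{4} + \frac{N}{2}$ ($J{\left(H,N \right)} = \frac{5 + 2 N}{4} = \frac{5}{4} + \frac{N}{2}$)
$162 \left(-4\right) 12 \cdot 12 + J{\left(\frac{29}{9},30 \right)} = 162 \left(-4\right) 12 \cdot 12 + \left(\frac{5}{4} + \frac{1}{2} \cdot 30\right) = 162 \left(\left(-48\right) 12\right) + \left(\frac{5}{4} + 15\right) = 162 \left(-576\right) + \frac{65}{4} = -93312 + \frac{65}{4} = - \frac{373183}{4}$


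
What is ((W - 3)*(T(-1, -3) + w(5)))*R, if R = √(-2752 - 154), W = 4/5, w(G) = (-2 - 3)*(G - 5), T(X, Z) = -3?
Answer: 33*I*√2906/5 ≈ 355.79*I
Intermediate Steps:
w(G) = 25 - 5*G (w(G) = -5*(-5 + G) = 25 - 5*G)
W = ⅘ (W = 4*(⅕) = ⅘ ≈ 0.80000)
R = I*√2906 (R = √(-2906) = I*√2906 ≈ 53.907*I)
((W - 3)*(T(-1, -3) + w(5)))*R = ((⅘ - 3)*(-3 + (25 - 5*5)))*(I*√2906) = (-11*(-3 + (25 - 25))/5)*(I*√2906) = (-11*(-3 + 0)/5)*(I*√2906) = (-11/5*(-3))*(I*√2906) = 33*(I*√2906)/5 = 33*I*√2906/5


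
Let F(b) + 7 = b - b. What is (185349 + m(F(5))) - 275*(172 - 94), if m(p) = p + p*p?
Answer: 163941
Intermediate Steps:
F(b) = -7 (F(b) = -7 + (b - b) = -7 + 0 = -7)
m(p) = p + p**2
(185349 + m(F(5))) - 275*(172 - 94) = (185349 - 7*(1 - 7)) - 275*(172 - 94) = (185349 - 7*(-6)) - 275*78 = (185349 + 42) - 21450 = 185391 - 21450 = 163941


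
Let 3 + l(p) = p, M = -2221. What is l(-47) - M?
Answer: 2171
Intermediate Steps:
l(p) = -3 + p
l(-47) - M = (-3 - 47) - 1*(-2221) = -50 + 2221 = 2171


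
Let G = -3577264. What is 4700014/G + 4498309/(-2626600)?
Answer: -888646738093/293626300700 ≈ -3.0265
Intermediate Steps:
4700014/G + 4498309/(-2626600) = 4700014/(-3577264) + 4498309/(-2626600) = 4700014*(-1/3577264) + 4498309*(-1/2626600) = -2350007/1788632 - 4498309/2626600 = -888646738093/293626300700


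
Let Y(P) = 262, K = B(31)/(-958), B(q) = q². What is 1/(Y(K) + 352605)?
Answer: 1/352867 ≈ 2.8339e-6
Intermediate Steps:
K = -961/958 (K = 31²/(-958) = 961*(-1/958) = -961/958 ≈ -1.0031)
1/(Y(K) + 352605) = 1/(262 + 352605) = 1/352867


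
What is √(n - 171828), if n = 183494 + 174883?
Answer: √186549 ≈ 431.91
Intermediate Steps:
n = 358377
√(n - 171828) = √(358377 - 171828) = √186549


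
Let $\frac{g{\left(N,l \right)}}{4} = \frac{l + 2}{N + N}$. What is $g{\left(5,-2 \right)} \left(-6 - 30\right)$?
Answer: $0$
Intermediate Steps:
$g{\left(N,l \right)} = \frac{2 \left(2 + l\right)}{N}$ ($g{\left(N,l \right)} = 4 \frac{l + 2}{N + N} = 4 \frac{2 + l}{2 N} = \frac{2 \left(2 + l\right)}{N}$)
$g{\left(5,-2 \right)} \left(-6 - 30\right) = \frac{2 \left(2 - 2\right)}{5} \left(-6 - 30\right) = 2 \cdot \frac{1}{5} \cdot 0 \left(-36\right) = 0 \left(-36\right) = 0$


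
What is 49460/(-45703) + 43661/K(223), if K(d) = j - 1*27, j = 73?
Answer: 1993163523/2102338 ≈ 948.07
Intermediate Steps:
K(d) = 46 (K(d) = 73 - 1*27 = 73 - 27 = 46)
49460/(-45703) + 43661/K(223) = 49460/(-45703) + 43661/46 = 49460*(-1/45703) + 43661*(1/46) = -49460/45703 + 43661/46 = 1993163523/2102338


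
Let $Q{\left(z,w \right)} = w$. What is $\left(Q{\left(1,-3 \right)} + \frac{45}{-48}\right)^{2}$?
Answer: $\frac{3969}{256} \approx 15.504$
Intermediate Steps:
$\left(Q{\left(1,-3 \right)} + \frac{45}{-48}\right)^{2} = \left(-3 + \frac{45}{-48}\right)^{2} = \left(-3 + 45 \left(- \frac{1}{48}\right)\right)^{2} = \left(-3 - \frac{15}{16}\right)^{2} = \left(- \frac{63}{16}\right)^{2} = \frac{3969}{256}$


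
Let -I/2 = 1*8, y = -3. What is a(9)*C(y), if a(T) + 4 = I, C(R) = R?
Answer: 60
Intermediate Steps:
I = -16 (I = -2*8 = -16)
a(T) = -20 (a(T) = -4 - 16 = -20)
a(9)*C(y) = -20*(-3) = 60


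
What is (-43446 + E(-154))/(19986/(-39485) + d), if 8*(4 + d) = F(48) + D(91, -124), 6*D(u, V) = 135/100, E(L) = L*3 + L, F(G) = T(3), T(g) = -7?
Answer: 111346436480/13527351 ≈ 8231.2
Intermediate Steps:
F(G) = -7
E(L) = 4*L (E(L) = 3*L + L = 4*L)
D(u, V) = 9/40 (D(u, V) = (135/100)/6 = (135*(1/100))/6 = (⅙)*(27/20) = 9/40)
d = -1551/320 (d = -4 + (-7 + 9/40)/8 = -4 + (⅛)*(-271/40) = -4 - 271/320 = -1551/320 ≈ -4.8469)
(-43446 + E(-154))/(19986/(-39485) + d) = (-43446 + 4*(-154))/(19986/(-39485) - 1551/320) = (-43446 - 616)/(19986*(-1/39485) - 1551/320) = -44062/(-19986/39485 - 1551/320) = -44062/(-13527351/2527040) = -44062*(-2527040/13527351) = 111346436480/13527351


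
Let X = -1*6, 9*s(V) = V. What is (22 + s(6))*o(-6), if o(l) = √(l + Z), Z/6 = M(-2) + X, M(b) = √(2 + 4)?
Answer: 68*√(-42 + 6*√6)/3 ≈ 118.44*I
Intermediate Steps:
M(b) = √6
s(V) = V/9
X = -6
Z = -36 + 6*√6 (Z = 6*(√6 - 6) = 6*(-6 + √6) = -36 + 6*√6 ≈ -21.303)
o(l) = √(-36 + l + 6*√6) (o(l) = √(l + (-36 + 6*√6)) = √(-36 + l + 6*√6))
(22 + s(6))*o(-6) = (22 + (⅑)*6)*√(-36 - 6 + 6*√6) = (22 + ⅔)*√(-42 + 6*√6) = 68*√(-42 + 6*√6)/3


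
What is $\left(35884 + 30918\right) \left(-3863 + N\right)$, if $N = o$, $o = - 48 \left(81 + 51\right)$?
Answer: $-681313598$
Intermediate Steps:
$o = -6336$ ($o = \left(-48\right) 132 = -6336$)
$N = -6336$
$\left(35884 + 30918\right) \left(-3863 + N\right) = \left(35884 + 30918\right) \left(-3863 - 6336\right) = 66802 \left(-10199\right) = -681313598$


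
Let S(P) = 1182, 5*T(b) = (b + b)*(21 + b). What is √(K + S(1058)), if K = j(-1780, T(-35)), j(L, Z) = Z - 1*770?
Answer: 4*√38 ≈ 24.658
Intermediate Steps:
T(b) = 2*b*(21 + b)/5 (T(b) = ((b + b)*(21 + b))/5 = ((2*b)*(21 + b))/5 = (2*b*(21 + b))/5 = 2*b*(21 + b)/5)
j(L, Z) = -770 + Z (j(L, Z) = Z - 770 = -770 + Z)
K = -574 (K = -770 + (⅖)*(-35)*(21 - 35) = -770 + (⅖)*(-35)*(-14) = -770 + 196 = -574)
√(K + S(1058)) = √(-574 + 1182) = √608 = 4*√38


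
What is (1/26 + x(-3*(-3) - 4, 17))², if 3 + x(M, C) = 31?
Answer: 531441/676 ≈ 786.16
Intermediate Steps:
x(M, C) = 28 (x(M, C) = -3 + 31 = 28)
(1/26 + x(-3*(-3) - 4, 17))² = (1/26 + 28)² = (729/26)² = 531441/676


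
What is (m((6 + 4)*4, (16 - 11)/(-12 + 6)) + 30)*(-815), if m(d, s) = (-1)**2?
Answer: -25265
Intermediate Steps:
m(d, s) = 1
(m((6 + 4)*4, (16 - 11)/(-12 + 6)) + 30)*(-815) = (1 + 30)*(-815) = 31*(-815) = -25265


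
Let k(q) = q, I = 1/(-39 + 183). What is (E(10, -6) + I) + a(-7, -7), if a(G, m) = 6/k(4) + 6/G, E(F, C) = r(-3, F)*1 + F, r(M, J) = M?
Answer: 7711/1008 ≈ 7.6498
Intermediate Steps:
I = 1/144 ≈ 0.0069444
E(F, C) = -3 + F (E(F, C) = -3*1 + F = -3 + F)
a(G, m) = 3/2 + 6/G (a(G, m) = 6/4 + 6/G = 6*(¼) + 6/G = 3/2 + 6/G)
(E(10, -6) + I) + a(-7, -7) = ((-3 + 10) + 1/144) + (3/2 + 6/(-7)) = (7 + 1/144) + (3/2 + 6*(-⅐)) = 1009/144 + (3/2 - 6/7) = 1009/144 + 9/14 = 7711/1008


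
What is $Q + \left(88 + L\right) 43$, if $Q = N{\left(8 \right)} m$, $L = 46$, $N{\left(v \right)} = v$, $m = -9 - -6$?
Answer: $5738$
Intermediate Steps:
$m = -3$ ($m = -9 + 6 = -3$)
$Q = -24$ ($Q = 8 \left(-3\right) = -24$)
$Q + \left(88 + L\right) 43 = -24 + \left(88 + 46\right) 43 = -24 + 134 \cdot 43 = -24 + 5762 = 5738$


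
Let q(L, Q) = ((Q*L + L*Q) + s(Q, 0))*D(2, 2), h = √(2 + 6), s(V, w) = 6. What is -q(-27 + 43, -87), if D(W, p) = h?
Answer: 5556*√2 ≈ 7857.4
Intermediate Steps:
h = 2*√2 (h = √8 = 2*√2 ≈ 2.8284)
D(W, p) = 2*√2
q(L, Q) = 2*√2*(6 + 2*L*Q) (q(L, Q) = ((Q*L + L*Q) + 6)*(2*√2) = ((L*Q + L*Q) + 6)*(2*√2) = (2*L*Q + 6)*(2*√2) = (6 + 2*L*Q)*(2*√2) = 2*√2*(6 + 2*L*Q))
-q(-27 + 43, -87) = -4*√2*(3 + (-27 + 43)*(-87)) = -4*√2*(3 + 16*(-87)) = -4*√2*(3 - 1392) = -4*√2*(-1389) = -(-5556)*√2 = 5556*√2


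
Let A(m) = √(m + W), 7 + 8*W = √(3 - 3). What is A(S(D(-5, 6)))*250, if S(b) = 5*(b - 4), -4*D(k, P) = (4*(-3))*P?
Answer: 125*√1106/2 ≈ 2078.5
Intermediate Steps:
W = -7/8 (W = -7/8 + √(3 - 3)/8 = -7/8 + √0/8 = -7/8 + (⅛)*0 = -7/8 + 0 = -7/8 ≈ -0.87500)
D(k, P) = 3*P (D(k, P) = -4*(-3)*P/4 = -(-3)*P = 3*P)
S(b) = -20 + 5*b (S(b) = 5*(-4 + b) = -20 + 5*b)
A(m) = √(-7/8 + m) (A(m) = √(m - 7/8) = √(-7/8 + m))
A(S(D(-5, 6)))*250 = (√(-14 + 16*(-20 + 5*(3*6)))/4)*250 = (√(-14 + 16*(-20 + 5*18))/4)*250 = (√(-14 + 16*(-20 + 90))/4)*250 = (√(-14 + 16*70)/4)*250 = (√(-14 + 1120)/4)*250 = (√1106/4)*250 = 125*√1106/2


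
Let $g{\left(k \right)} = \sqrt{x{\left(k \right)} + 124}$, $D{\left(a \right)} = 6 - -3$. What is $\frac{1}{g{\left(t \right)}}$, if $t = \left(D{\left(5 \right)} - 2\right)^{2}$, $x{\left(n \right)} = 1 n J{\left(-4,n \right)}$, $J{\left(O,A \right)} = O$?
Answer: $- \frac{i \sqrt{2}}{12} \approx - 0.11785 i$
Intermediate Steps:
$x{\left(n \right)} = - 4 n$ ($x{\left(n \right)} = 1 n \left(-4\right) = n \left(-4\right) = - 4 n$)
$D{\left(a \right)} = 9$ ($D{\left(a \right)} = 6 + 3 = 9$)
$t = 49$ ($t = \left(9 - 2\right)^{2} = 7^{2} = 49$)
$g{\left(k \right)} = \sqrt{124 - 4 k}$ ($g{\left(k \right)} = \sqrt{- 4 k + 124} = \sqrt{124 - 4 k}$)
$\frac{1}{g{\left(t \right)}} = \frac{1}{2 \sqrt{31 - 49}} = \frac{1}{2 \sqrt{-18}} = \frac{1}{2 \cdot 3 i \sqrt{2}} = \frac{1}{6 i \sqrt{2}} = - \frac{i \sqrt{2}}{12}$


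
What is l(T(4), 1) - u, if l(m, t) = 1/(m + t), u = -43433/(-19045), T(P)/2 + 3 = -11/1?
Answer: -91672/39555 ≈ -2.3176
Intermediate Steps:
T(P) = -28 (T(P) = -6 + 2*(-11/1) = -6 + 2*(-11*1) = -6 + 2*(-11) = -6 - 22 = -28)
u = 3341/1465 (u = -43433*(-1/19045) = 3341/1465 ≈ 2.2805)
l(T(4), 1) - u = 1/(-28 + 1) - 1*3341/1465 = 1/(-27) - 3341/1465 = -1/27 - 3341/1465 = -91672/39555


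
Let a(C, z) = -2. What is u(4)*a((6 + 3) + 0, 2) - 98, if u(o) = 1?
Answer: -100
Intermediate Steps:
u(4)*a((6 + 3) + 0, 2) - 98 = 1*(-2) - 98 = -2 - 98 = -100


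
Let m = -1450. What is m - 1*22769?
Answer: -24219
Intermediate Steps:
m - 1*22769 = -1450 - 1*22769 = -1450 - 22769 = -24219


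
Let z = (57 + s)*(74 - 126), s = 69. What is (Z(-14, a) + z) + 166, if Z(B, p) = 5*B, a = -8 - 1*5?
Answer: -6456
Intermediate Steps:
a = -13 (a = -8 - 5 = -13)
z = -6552 (z = (57 + 69)*(74 - 126) = 126*(-52) = -6552)
(Z(-14, a) + z) + 166 = (5*(-14) - 6552) + 166 = (-70 - 6552) + 166 = -6622 + 166 = -6456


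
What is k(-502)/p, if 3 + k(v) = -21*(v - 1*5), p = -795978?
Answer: -1774/132663 ≈ -0.013372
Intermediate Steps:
k(v) = 102 - 21*v (k(v) = -3 - 21*(v - 1*5) = -3 - 21*(v - 5) = -3 - 21*(-5 + v) = -3 + (105 - 21*v) = 102 - 21*v)
k(-502)/p = (102 - 21*(-502))/(-795978) = (102 + 10542)*(-1/795978) = 10644*(-1/795978) = -1774/132663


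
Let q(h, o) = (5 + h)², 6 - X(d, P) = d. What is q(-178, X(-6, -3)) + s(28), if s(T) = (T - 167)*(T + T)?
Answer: 22145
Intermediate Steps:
s(T) = 2*T*(-167 + T) (s(T) = (-167 + T)*(2*T) = 2*T*(-167 + T))
X(d, P) = 6 - d
q(-178, X(-6, -3)) + s(28) = (5 - 178)² + 2*28*(-167 + 28) = (-173)² + 2*28*(-139) = 29929 - 7784 = 22145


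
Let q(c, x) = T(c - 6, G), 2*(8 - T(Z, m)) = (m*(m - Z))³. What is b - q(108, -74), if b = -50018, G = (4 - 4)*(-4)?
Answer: -50026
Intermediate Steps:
G = 0 (G = 0*(-4) = 0)
T(Z, m) = 8 - m³*(m - Z)³/2
q(c, x) = 8 (q(c, x) = 8 + (½)*0³*((c - 6) - 1*0)³ = 8 + (½)*0*((-6 + c) + 0)³ = 8 + (½)*0*(-6 + c)³ = 8 + 0 = 8)
b - q(108, -74) = -50018 - 1*8 = -50018 - 8 = -50026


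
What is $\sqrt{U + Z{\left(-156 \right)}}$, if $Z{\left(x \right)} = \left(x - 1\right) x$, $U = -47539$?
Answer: $i \sqrt{23047} \approx 151.81 i$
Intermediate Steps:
$Z{\left(x \right)} = x \left(-1 + x\right)$ ($Z{\left(x \right)} = \left(-1 + x\right) x = x \left(-1 + x\right)$)
$\sqrt{U + Z{\left(-156 \right)}} = \sqrt{-47539 - 156 \left(-1 - 156\right)} = \sqrt{-47539 - -24492} = \sqrt{-47539 + 24492} = \sqrt{-23047} = i \sqrt{23047}$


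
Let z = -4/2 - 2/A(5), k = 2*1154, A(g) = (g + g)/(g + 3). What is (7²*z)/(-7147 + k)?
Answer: 294/8065 ≈ 0.036454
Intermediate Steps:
A(g) = 2*g/(3 + g) (A(g) = (2*g)/(3 + g) = 2*g/(3 + g))
k = 2308
z = -18/5 (z = -4/2 - 2/(2*5/(3 + 5)) = -4*½ - 2/(2*5/8) = -2 - 2/(2*5*(⅛)) = -2 - 2/5/4 = -2 - 2*⅘ = -2 - 8/5 = -18/5 ≈ -3.6000)
(7²*z)/(-7147 + k) = (7²*(-18/5))/(-7147 + 2308) = (49*(-18/5))/(-4839) = -882/5*(-1/4839) = 294/8065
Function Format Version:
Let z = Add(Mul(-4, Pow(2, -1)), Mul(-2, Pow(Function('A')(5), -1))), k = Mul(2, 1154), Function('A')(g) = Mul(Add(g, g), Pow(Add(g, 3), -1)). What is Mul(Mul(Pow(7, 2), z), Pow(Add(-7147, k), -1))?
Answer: Rational(294, 8065) ≈ 0.036454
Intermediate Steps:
Function('A')(g) = Mul(2, g, Pow(Add(3, g), -1)) (Function('A')(g) = Mul(Mul(2, g), Pow(Add(3, g), -1)) = Mul(2, g, Pow(Add(3, g), -1)))
k = 2308
z = Rational(-18, 5) (z = Add(Mul(-4, Pow(2, -1)), Mul(-2, Pow(Mul(2, 5, Pow(Add(3, 5), -1)), -1))) = Add(Mul(-4, Rational(1, 2)), Mul(-2, Pow(Mul(2, 5, Pow(8, -1)), -1))) = Add(-2, Mul(-2, Pow(Mul(2, 5, Rational(1, 8)), -1))) = Add(-2, Mul(-2, Pow(Rational(5, 4), -1))) = Add(-2, Mul(-2, Rational(4, 5))) = Add(-2, Rational(-8, 5)) = Rational(-18, 5) ≈ -3.6000)
Mul(Mul(Pow(7, 2), z), Pow(Add(-7147, k), -1)) = Mul(Mul(Pow(7, 2), Rational(-18, 5)), Pow(Add(-7147, 2308), -1)) = Mul(Mul(49, Rational(-18, 5)), Pow(-4839, -1)) = Mul(Rational(-882, 5), Rational(-1, 4839)) = Rational(294, 8065)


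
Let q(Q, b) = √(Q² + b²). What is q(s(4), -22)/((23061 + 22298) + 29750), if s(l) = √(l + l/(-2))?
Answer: 9*√6/75109 ≈ 0.00029351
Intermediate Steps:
s(l) = √2*√l/2 (s(l) = √(l + l*(-½)) = √(l - l/2) = √(l/2) = √2*√l/2)
q(s(4), -22)/((23061 + 22298) + 29750) = √((√2*√4/2)² + (-22)²)/((23061 + 22298) + 29750) = √(((½)*√2*2)² + 484)/(45359 + 29750) = √((√2)² + 484)/75109 = √(2 + 484)*(1/75109) = √486*(1/75109) = (9*√6)*(1/75109) = 9*√6/75109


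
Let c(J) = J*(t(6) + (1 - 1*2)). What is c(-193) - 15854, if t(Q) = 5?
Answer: -16626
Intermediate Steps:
c(J) = 4*J (c(J) = J*(5 + (1 - 1*2)) = J*(5 + (1 - 2)) = J*(5 - 1) = J*4 = 4*J)
c(-193) - 15854 = 4*(-193) - 15854 = -772 - 15854 = -16626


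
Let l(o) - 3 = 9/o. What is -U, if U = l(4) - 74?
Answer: 275/4 ≈ 68.750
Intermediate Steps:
l(o) = 3 + 9/o
U = -275/4 (U = (3 + 9/4) - 74 = 21/4 - 74 = -275/4 ≈ -68.750)
-U = -1*(-275/4) = 275/4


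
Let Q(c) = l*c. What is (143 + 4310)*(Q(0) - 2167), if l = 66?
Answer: -9649651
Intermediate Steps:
Q(c) = 66*c
(143 + 4310)*(Q(0) - 2167) = (143 + 4310)*(66*0 - 2167) = 4453*(0 - 2167) = 4453*(-2167) = -9649651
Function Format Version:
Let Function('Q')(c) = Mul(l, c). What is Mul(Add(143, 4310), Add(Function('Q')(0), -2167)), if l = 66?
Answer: -9649651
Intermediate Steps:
Function('Q')(c) = Mul(66, c)
Mul(Add(143, 4310), Add(Function('Q')(0), -2167)) = Mul(Add(143, 4310), Add(Mul(66, 0), -2167)) = Mul(4453, Add(0, -2167)) = Mul(4453, -2167) = -9649651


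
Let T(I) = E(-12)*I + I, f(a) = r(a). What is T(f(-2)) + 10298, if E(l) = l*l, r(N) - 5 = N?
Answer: 10733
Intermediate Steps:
r(N) = 5 + N
E(l) = l²
f(a) = 5 + a
T(I) = 145*I (T(I) = (-12)²*I + I = 144*I + I = 145*I)
T(f(-2)) + 10298 = 145*(5 - 2) + 10298 = 145*3 + 10298 = 435 + 10298 = 10733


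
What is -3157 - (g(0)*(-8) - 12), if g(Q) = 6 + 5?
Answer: -3057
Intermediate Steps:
g(Q) = 11
-3157 - (g(0)*(-8) - 12) = -3157 - (11*(-8) - 12) = -3157 - (-88 - 12) = -3157 - 1*(-100) = -3157 + 100 = -3057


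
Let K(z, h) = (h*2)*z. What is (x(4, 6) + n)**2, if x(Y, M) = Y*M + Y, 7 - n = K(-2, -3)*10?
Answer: 7225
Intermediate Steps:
K(z, h) = 2*h*z (K(z, h) = (2*h)*z = 2*h*z)
n = -113 (n = 7 - 2*(-3)*(-2)*10 = 7 - 12*10 = 7 - 1*120 = 7 - 120 = -113)
x(Y, M) = Y + M*Y (x(Y, M) = M*Y + Y = Y + M*Y)
(x(4, 6) + n)**2 = (4*(1 + 6) - 113)**2 = (4*7 - 113)**2 = (28 - 113)**2 = (-85)**2 = 7225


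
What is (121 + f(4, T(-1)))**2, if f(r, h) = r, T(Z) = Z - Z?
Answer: 15625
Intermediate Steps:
T(Z) = 0
(121 + f(4, T(-1)))**2 = (121 + 4)**2 = 125**2 = 15625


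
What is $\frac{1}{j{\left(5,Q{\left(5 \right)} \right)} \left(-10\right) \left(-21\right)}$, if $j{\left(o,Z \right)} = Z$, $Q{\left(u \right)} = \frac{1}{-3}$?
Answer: $- \frac{1}{70} \approx -0.014286$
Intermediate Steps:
$Q{\left(u \right)} = - \frac{1}{3}$
$\frac{1}{j{\left(5,Q{\left(5 \right)} \right)} \left(-10\right) \left(-21\right)} = \frac{1}{\left(- \frac{1}{3}\right) \left(-10\right) \left(-21\right)} = \frac{1}{\frac{10}{3} \left(-21\right)} = \frac{1}{-70} = - \frac{1}{70}$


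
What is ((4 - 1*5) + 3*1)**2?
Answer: 4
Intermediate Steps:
((4 - 1*5) + 3*1)**2 = ((4 - 5) + 3)**2 = (-1 + 3)**2 = 2**2 = 4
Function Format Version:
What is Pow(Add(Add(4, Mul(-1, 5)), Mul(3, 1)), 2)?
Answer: 4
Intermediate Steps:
Pow(Add(Add(4, Mul(-1, 5)), Mul(3, 1)), 2) = Pow(Add(Add(4, -5), 3), 2) = Pow(Add(-1, 3), 2) = Pow(2, 2) = 4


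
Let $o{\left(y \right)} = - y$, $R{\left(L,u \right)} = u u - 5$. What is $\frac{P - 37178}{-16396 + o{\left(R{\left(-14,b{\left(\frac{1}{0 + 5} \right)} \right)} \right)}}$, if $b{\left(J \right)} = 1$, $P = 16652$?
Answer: $\frac{3421}{2732} \approx 1.2522$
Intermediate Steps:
$R{\left(L,u \right)} = -5 + u^{2}$ ($R{\left(L,u \right)} = u^{2} - 5 = -5 + u^{2}$)
$\frac{P - 37178}{-16396 + o{\left(R{\left(-14,b{\left(\frac{1}{0 + 5} \right)} \right)} \right)}} = \frac{16652 - 37178}{-16396 - \left(-5 + 1^{2}\right)} = - \frac{20526}{-16396 - \left(-5 + 1\right)} = - \frac{20526}{-16396 - -4} = - \frac{20526}{-16396 + 4} = - \frac{20526}{-16392} = \left(-20526\right) \left(- \frac{1}{16392}\right) = \frac{3421}{2732}$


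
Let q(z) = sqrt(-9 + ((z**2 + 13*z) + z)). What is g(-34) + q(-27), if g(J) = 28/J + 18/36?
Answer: -11/34 + 3*sqrt(38) ≈ 18.170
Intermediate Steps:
q(z) = sqrt(-9 + z**2 + 14*z) (q(z) = sqrt(-9 + (z**2 + 14*z)) = sqrt(-9 + z**2 + 14*z))
g(J) = 1/2 + 28/J (g(J) = 28/J + 18*(1/36) = 28/J + 1/2 = 1/2 + 28/J)
g(-34) + q(-27) = (1/2)*(56 - 34)/(-34) + sqrt(-9 + (-27)**2 + 14*(-27)) = (1/2)*(-1/34)*22 + sqrt(-9 + 729 - 378) = -11/34 + sqrt(342) = -11/34 + 3*sqrt(38)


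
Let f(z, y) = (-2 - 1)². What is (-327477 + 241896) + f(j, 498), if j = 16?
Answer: -85572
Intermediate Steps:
f(z, y) = 9 (f(z, y) = (-3)² = 9)
(-327477 + 241896) + f(j, 498) = (-327477 + 241896) + 9 = -85581 + 9 = -85572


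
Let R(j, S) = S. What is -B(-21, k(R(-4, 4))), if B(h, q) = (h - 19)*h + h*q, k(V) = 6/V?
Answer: -1617/2 ≈ -808.50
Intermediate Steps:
B(h, q) = h*q + h*(-19 + h) (B(h, q) = (-19 + h)*h + h*q = h*(-19 + h) + h*q = h*q + h*(-19 + h))
-B(-21, k(R(-4, 4))) = -(-21)*(-19 - 21 + 6/4) = -(-21)*(-19 - 21 + 6*(1/4)) = -(-21)*(-19 - 21 + 3/2) = -(-21)*(-77)/2 = -1*1617/2 = -1617/2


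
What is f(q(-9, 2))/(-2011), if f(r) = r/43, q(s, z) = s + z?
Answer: 7/86473 ≈ 8.0950e-5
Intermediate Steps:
f(r) = r/43 (f(r) = r*(1/43) = r/43)
f(q(-9, 2))/(-2011) = ((-9 + 2)/43)/(-2011) = ((1/43)*(-7))*(-1/2011) = -7/43*(-1/2011) = 7/86473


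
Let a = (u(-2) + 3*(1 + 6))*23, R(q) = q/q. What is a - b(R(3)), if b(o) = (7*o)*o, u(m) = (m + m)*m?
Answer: 660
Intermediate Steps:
u(m) = 2*m² (u(m) = (2*m)*m = 2*m²)
R(q) = 1
b(o) = 7*o²
a = 667 (a = (2*(-2)² + 3*(1 + 6))*23 = (2*4 + 3*7)*23 = (8 + 21)*23 = 29*23 = 667)
a - b(R(3)) = 667 - 7*1² = 667 - 7 = 660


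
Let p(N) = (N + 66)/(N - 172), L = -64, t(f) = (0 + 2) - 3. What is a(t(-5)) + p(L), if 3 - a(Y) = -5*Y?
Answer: -237/118 ≈ -2.0085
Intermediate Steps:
t(f) = -1 (t(f) = 2 - 3 = -1)
p(N) = (66 + N)/(-172 + N)
a(Y) = 3 + 5*Y (a(Y) = 3 - (-5)*Y = 3 + 5*Y)
a(t(-5)) + p(L) = (3 + 5*(-1)) + (66 - 64)/(-172 - 64) = (3 - 5) + 2/(-236) = -2 - 1/236*2 = -2 - 1/118 = -237/118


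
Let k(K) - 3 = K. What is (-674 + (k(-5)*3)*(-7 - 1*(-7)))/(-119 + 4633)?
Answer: -337/2257 ≈ -0.14931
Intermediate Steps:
k(K) = 3 + K
(-674 + (k(-5)*3)*(-7 - 1*(-7)))/(-119 + 4633) = (-674 + ((3 - 5)*3)*(-7 - 1*(-7)))/(-119 + 4633) = (-674 + (-2*3)*(-7 + 7))/4514 = (-674 - 6*0)*(1/4514) = (-674 + 0)*(1/4514) = -674*1/4514 = -337/2257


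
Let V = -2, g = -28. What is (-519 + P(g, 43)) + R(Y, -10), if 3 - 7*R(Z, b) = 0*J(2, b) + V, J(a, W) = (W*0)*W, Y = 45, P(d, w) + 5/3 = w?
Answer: -10016/21 ≈ -476.95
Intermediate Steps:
P(d, w) = -5/3 + w
J(a, W) = 0 (J(a, W) = 0*W = 0)
R(Z, b) = 5/7 (R(Z, b) = 3/7 - (0*0 - 2)/7 = 3/7 - (0 - 2)/7 = 3/7 - ⅐*(-2) = 3/7 + 2/7 = 5/7)
(-519 + P(g, 43)) + R(Y, -10) = (-519 + (-5/3 + 43)) + 5/7 = (-519 + 124/3) + 5/7 = -1433/3 + 5/7 = -10016/21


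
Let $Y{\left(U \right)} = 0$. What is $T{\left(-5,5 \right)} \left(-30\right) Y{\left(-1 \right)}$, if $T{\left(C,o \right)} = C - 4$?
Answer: $0$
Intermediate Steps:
$T{\left(C,o \right)} = -4 + C$
$T{\left(-5,5 \right)} \left(-30\right) Y{\left(-1 \right)} = \left(-4 - 5\right) \left(-30\right) 0 = \left(-9\right) \left(-30\right) 0 = 270 \cdot 0 = 0$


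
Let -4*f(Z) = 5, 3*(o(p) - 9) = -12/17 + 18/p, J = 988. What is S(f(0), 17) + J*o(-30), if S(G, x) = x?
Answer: 720709/85 ≈ 8478.9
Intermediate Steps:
o(p) = 149/17 + 6/p (o(p) = 9 + (-12/17 + 18/p)/3 = 9 + (-4/17 + 6/p) = 149/17 + 6/p)
f(Z) = -5/4 (f(Z) = -1/4*5 = -5/4)
S(f(0), 17) + J*o(-30) = 17 + 988*(149/17 + 6/(-30)) = 17 + 988*(149/17 + 6*(-1/30)) = 17 + 988*(149/17 - 1/5) = 17 + 988*(728/85) = 17 + 719264/85 = 720709/85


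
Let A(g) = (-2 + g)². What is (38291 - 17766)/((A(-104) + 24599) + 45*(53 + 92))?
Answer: 4105/8472 ≈ 0.48454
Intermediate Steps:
(38291 - 17766)/((A(-104) + 24599) + 45*(53 + 92)) = (38291 - 17766)/(((-2 - 104)² + 24599) + 45*(53 + 92)) = 20525/(((-106)² + 24599) + 45*145) = 20525/((11236 + 24599) + 6525) = 20525/(35835 + 6525) = 20525/42360 = 20525*(1/42360) = 4105/8472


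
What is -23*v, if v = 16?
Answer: -368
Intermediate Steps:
-23*v = -23*16 = -368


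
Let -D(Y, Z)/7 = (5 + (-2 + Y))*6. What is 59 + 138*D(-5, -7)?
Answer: 11651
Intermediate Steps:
D(Y, Z) = -126 - 42*Y (D(Y, Z) = -7*(5 + (-2 + Y))*6 = -7*(3 + Y)*6 = -7*(18 + 6*Y) = -126 - 42*Y)
59 + 138*D(-5, -7) = 59 + 138*(-126 - 42*(-5)) = 59 + 138*(-126 + 210) = 59 + 138*84 = 59 + 11592 = 11651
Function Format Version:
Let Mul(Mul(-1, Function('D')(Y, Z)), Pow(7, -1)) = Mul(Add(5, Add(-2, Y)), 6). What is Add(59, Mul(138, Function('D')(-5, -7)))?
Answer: 11651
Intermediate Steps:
Function('D')(Y, Z) = Add(-126, Mul(-42, Y)) (Function('D')(Y, Z) = Mul(-7, Mul(Add(5, Add(-2, Y)), 6)) = Mul(-7, Mul(Add(3, Y), 6)) = Mul(-7, Add(18, Mul(6, Y))) = Add(-126, Mul(-42, Y)))
Add(59, Mul(138, Function('D')(-5, -7))) = Add(59, Mul(138, Add(-126, Mul(-42, -5)))) = Add(59, Mul(138, Add(-126, 210))) = Add(59, Mul(138, 84)) = Add(59, 11592) = 11651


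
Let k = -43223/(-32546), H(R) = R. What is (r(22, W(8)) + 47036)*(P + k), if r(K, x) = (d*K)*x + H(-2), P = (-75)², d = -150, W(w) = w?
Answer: 1889192017941/16273 ≈ 1.1609e+8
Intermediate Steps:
k = 43223/32546 (k = -43223*(-1/32546) = 43223/32546 ≈ 1.3281)
P = 5625
r(K, x) = -2 - 150*K*x (r(K, x) = (-150*K)*x - 2 = -150*K*x - 2 = -2 - 150*K*x)
(r(22, W(8)) + 47036)*(P + k) = ((-2 - 150*22*8) + 47036)*(5625 + 43223/32546) = ((-2 - 26400) + 47036)*(183114473/32546) = (-26402 + 47036)*(183114473/32546) = 20634*(183114473/32546) = 1889192017941/16273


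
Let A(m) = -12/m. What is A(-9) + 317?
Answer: 955/3 ≈ 318.33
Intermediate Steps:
A(-9) + 317 = -12/(-9) + 317 = -12*(-1/9) + 317 = 4/3 + 317 = 955/3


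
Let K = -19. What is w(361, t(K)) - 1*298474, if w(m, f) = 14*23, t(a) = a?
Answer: -298152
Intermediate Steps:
w(m, f) = 322
w(361, t(K)) - 1*298474 = 322 - 1*298474 = 322 - 298474 = -298152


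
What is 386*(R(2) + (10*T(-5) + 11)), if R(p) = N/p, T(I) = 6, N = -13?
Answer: 24897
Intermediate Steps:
R(p) = -13/p
386*(R(2) + (10*T(-5) + 11)) = 386*(-13/2 + (10*6 + 11)) = 386*(-13*½ + (60 + 11)) = 386*(-13/2 + 71) = 386*(129/2) = 24897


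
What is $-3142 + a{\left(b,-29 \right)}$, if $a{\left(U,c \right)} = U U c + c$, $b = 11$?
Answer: $-6680$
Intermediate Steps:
$a{\left(U,c \right)} = c + c U^{2}$ ($a{\left(U,c \right)} = U^{2} c + c = c U^{2} + c = c + c U^{2}$)
$-3142 + a{\left(b,-29 \right)} = -3142 - 29 \left(1 + 11^{2}\right) = -3142 - 29 \left(1 + 121\right) = -3142 - 3538 = -6680$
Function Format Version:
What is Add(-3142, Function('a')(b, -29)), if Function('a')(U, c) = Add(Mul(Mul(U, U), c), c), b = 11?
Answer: -6680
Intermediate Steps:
Function('a')(U, c) = Add(c, Mul(c, Pow(U, 2))) (Function('a')(U, c) = Add(Mul(Pow(U, 2), c), c) = Add(Mul(c, Pow(U, 2)), c) = Add(c, Mul(c, Pow(U, 2))))
Add(-3142, Function('a')(b, -29)) = Add(-3142, Mul(-29, Add(1, Pow(11, 2)))) = Add(-3142, Mul(-29, Add(1, 121))) = Add(-3142, Mul(-29, 122)) = Add(-3142, -3538) = -6680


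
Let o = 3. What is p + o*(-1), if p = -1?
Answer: -4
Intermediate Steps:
p + o*(-1) = -1 + 3*(-1) = -1 - 3 = -4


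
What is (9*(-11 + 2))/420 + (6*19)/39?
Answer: 4969/1820 ≈ 2.7302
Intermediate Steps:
(9*(-11 + 2))/420 + (6*19)/39 = (9*(-9))*(1/420) + 114*(1/39) = -81*1/420 + 38/13 = -27/140 + 38/13 = 4969/1820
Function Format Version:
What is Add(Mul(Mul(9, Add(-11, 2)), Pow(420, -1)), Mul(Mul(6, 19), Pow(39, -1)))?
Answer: Rational(4969, 1820) ≈ 2.7302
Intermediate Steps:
Add(Mul(Mul(9, Add(-11, 2)), Pow(420, -1)), Mul(Mul(6, 19), Pow(39, -1))) = Add(Mul(Mul(9, -9), Rational(1, 420)), Mul(114, Rational(1, 39))) = Add(Mul(-81, Rational(1, 420)), Rational(38, 13)) = Add(Rational(-27, 140), Rational(38, 13)) = Rational(4969, 1820)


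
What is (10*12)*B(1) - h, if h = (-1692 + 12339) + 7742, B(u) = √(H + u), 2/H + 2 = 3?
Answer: -18389 + 120*√3 ≈ -18181.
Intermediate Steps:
H = 2 (H = 2/(-2 + 3) = 2/1 = 2*1 = 2)
B(u) = √(2 + u)
h = 18389 (h = 10647 + 7742 = 18389)
(10*12)*B(1) - h = (10*12)*√(2 + 1) - 1*18389 = 120*√3 - 18389 = -18389 + 120*√3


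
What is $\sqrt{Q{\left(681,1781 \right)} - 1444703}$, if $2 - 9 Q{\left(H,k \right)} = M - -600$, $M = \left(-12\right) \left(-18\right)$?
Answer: $\frac{i \sqrt{13003141}}{3} \approx 1202.0 i$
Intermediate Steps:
$M = 216$
$Q{\left(H,k \right)} = - \frac{814}{9}$ ($Q{\left(H,k \right)} = \frac{2}{9} - \frac{216 - -600}{9} = \frac{2}{9} - \frac{216 + 600}{9} = \frac{2}{9} - \frac{272}{3} = - \frac{814}{9}$)
$\sqrt{Q{\left(681,1781 \right)} - 1444703} = \sqrt{- \frac{814}{9} - 1444703} = \sqrt{- \frac{13003141}{9}} = \frac{i \sqrt{13003141}}{3}$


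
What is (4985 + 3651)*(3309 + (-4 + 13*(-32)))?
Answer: 24949404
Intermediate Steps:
(4985 + 3651)*(3309 + (-4 + 13*(-32))) = 8636*(3309 + (-4 - 416)) = 8636*(3309 - 420) = 8636*2889 = 24949404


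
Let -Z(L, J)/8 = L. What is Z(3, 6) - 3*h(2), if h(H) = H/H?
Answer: -27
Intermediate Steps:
Z(L, J) = -8*L
h(H) = 1
Z(3, 6) - 3*h(2) = -8*3 - 3*1 = -24 - 3 = -27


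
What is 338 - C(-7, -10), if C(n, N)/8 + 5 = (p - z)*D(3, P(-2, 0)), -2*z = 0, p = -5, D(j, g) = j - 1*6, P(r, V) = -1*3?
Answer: 258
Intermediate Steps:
P(r, V) = -3
D(j, g) = -6 + j (D(j, g) = j - 6 = -6 + j)
z = 0 (z = -½*0 = 0)
C(n, N) = 80 (C(n, N) = -40 + 8*((-5 - 1*0)*(-6 + 3)) = -40 + 8*((-5 + 0)*(-3)) = -40 + 8*(-5*(-3)) = -40 + 8*15 = -40 + 120 = 80)
338 - C(-7, -10) = 338 - 1*80 = 338 - 80 = 258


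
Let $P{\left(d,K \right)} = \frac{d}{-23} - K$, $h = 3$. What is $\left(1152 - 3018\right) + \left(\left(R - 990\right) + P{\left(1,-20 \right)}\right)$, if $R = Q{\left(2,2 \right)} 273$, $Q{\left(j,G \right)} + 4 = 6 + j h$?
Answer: $- \frac{14997}{23} \approx -652.04$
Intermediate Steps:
$Q{\left(j,G \right)} = 2 + 3 j$ ($Q{\left(j,G \right)} = -4 + \left(6 + j 3\right) = -4 + \left(6 + 3 j\right) = 2 + 3 j$)
$R = 2184$ ($R = \left(2 + 3 \cdot 2\right) 273 = \left(2 + 6\right) 273 = 8 \cdot 273 = 2184$)
$P{\left(d,K \right)} = - K - \frac{d}{23}$ ($P{\left(d,K \right)} = d \left(- \frac{1}{23}\right) - K = - \frac{d}{23} - K = - K - \frac{d}{23}$)
$\left(1152 - 3018\right) + \left(\left(R - 990\right) + P{\left(1,-20 \right)}\right) = \left(1152 - 3018\right) + \left(\left(2184 - 990\right) - - \frac{459}{23}\right) = -1866 + \left(1194 + \left(20 - \frac{1}{23}\right)\right) = -1866 + \left(1194 + \frac{459}{23}\right) = -1866 + \frac{27921}{23} = - \frac{14997}{23}$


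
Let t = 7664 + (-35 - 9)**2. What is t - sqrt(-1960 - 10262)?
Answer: 9600 - 3*I*sqrt(1358) ≈ 9600.0 - 110.55*I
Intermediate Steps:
t = 9600 (t = 7664 + (-44)**2 = 7664 + 1936 = 9600)
t - sqrt(-1960 - 10262) = 9600 - sqrt(-1960 - 10262) = 9600 - sqrt(-12222) = 9600 - 3*I*sqrt(1358)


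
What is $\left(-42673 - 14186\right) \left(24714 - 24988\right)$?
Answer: $15579366$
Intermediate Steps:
$\left(-42673 - 14186\right) \left(24714 - 24988\right) = \left(-42673 - 14186\right) \left(-274\right) = \left(-56859\right) \left(-274\right) = 15579366$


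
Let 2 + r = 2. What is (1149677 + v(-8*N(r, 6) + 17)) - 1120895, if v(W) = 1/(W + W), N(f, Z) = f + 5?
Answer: 1323971/46 ≈ 28782.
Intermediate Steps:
r = 0 (r = -2 + 2 = 0)
N(f, Z) = 5 + f
v(W) = 1/(2*W)
(1149677 + v(-8*N(r, 6) + 17)) - 1120895 = (1149677 + 1/(2*(-8*(5 + 0) + 17))) - 1120895 = (1149677 + 1/(2*(-8*5 + 17))) - 1120895 = (1149677 + 1/(2*(-40 + 17))) - 1120895 = (1149677 + (½)/(-23)) - 1120895 = (1149677 + (½)*(-1/23)) - 1120895 = (1149677 - 1/46) - 1120895 = 52885141/46 - 1120895 = 1323971/46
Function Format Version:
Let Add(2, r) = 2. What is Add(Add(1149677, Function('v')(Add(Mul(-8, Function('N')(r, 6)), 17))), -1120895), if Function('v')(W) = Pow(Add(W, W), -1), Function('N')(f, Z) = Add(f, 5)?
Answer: Rational(1323971, 46) ≈ 28782.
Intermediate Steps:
r = 0 (r = Add(-2, 2) = 0)
Function('N')(f, Z) = Add(5, f)
Function('v')(W) = Mul(Rational(1, 2), Pow(W, -1)) (Function('v')(W) = Pow(Mul(2, W), -1) = Mul(Rational(1, 2), Pow(W, -1)))
Add(Add(1149677, Function('v')(Add(Mul(-8, Function('N')(r, 6)), 17))), -1120895) = Add(Add(1149677, Mul(Rational(1, 2), Pow(Add(Mul(-8, Add(5, 0)), 17), -1))), -1120895) = Add(Add(1149677, Mul(Rational(1, 2), Pow(Add(Mul(-8, 5), 17), -1))), -1120895) = Add(Add(1149677, Mul(Rational(1, 2), Pow(Add(-40, 17), -1))), -1120895) = Add(Add(1149677, Mul(Rational(1, 2), Pow(-23, -1))), -1120895) = Add(Add(1149677, Mul(Rational(1, 2), Rational(-1, 23))), -1120895) = Add(Add(1149677, Rational(-1, 46)), -1120895) = Add(Rational(52885141, 46), -1120895) = Rational(1323971, 46)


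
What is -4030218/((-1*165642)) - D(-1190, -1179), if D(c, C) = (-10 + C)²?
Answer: -39027923944/27607 ≈ -1.4137e+6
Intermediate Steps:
-4030218/((-1*165642)) - D(-1190, -1179) = -4030218/((-1*165642)) - (-10 - 1179)² = -4030218/(-165642) - 1*(-1189)² = -4030218*(-1/165642) - 1*1413721 = 671703/27607 - 1413721 = -39027923944/27607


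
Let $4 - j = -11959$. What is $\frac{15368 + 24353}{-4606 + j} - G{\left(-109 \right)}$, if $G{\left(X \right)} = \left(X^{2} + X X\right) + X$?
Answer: $- \frac{173975400}{7357} \approx -23648.0$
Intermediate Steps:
$j = 11963$ ($j = 4 - -11959 = 4 + 11959 = 11963$)
$G{\left(X \right)} = X + 2 X^{2}$ ($G{\left(X \right)} = \left(X^{2} + X^{2}\right) + X = 2 X^{2} + X = X + 2 X^{2}$)
$\frac{15368 + 24353}{-4606 + j} - G{\left(-109 \right)} = \frac{15368 + 24353}{-4606 + 11963} - - 109 \left(1 + 2 \left(-109\right)\right) = \frac{39721}{7357} - - 109 \left(1 - 218\right) = 39721 \cdot \frac{1}{7357} - \left(-109\right) \left(-217\right) = \frac{39721}{7357} - 23653 = - \frac{173975400}{7357}$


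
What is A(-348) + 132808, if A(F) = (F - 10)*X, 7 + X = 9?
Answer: 132092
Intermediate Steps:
X = 2 (X = -7 + 9 = 2)
A(F) = -20 + 2*F (A(F) = (F - 10)*2 = (-10 + F)*2 = -20 + 2*F)
A(-348) + 132808 = (-20 + 2*(-348)) + 132808 = (-20 - 696) + 132808 = -716 + 132808 = 132092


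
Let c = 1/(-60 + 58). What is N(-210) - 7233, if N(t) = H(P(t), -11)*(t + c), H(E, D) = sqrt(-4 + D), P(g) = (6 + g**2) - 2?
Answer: -7233 - 421*I*sqrt(15)/2 ≈ -7233.0 - 815.26*I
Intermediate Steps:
P(g) = 4 + g**2
c = -1/2 (c = 1/(-2) = -1/2 ≈ -0.50000)
N(t) = I*sqrt(15)*(-1/2 + t) (N(t) = sqrt(-4 - 11)*(t - 1/2) = sqrt(-15)*(-1/2 + t) = (I*sqrt(15))*(-1/2 + t) = I*sqrt(15)*(-1/2 + t))
N(-210) - 7233 = I*sqrt(15)*(-1/2 - 210) - 7233 = I*sqrt(15)*(-421/2) - 7233 = -421*I*sqrt(15)/2 - 7233 = -7233 - 421*I*sqrt(15)/2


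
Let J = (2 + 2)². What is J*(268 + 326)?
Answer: 9504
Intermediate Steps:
J = 16 (J = 4² = 16)
J*(268 + 326) = 16*(268 + 326) = 16*594 = 9504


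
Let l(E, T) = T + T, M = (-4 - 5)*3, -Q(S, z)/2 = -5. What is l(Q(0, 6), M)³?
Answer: -157464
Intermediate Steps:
Q(S, z) = 10 (Q(S, z) = -2*(-5) = 10)
M = -27 (M = -9*3 = -27)
l(E, T) = 2*T
l(Q(0, 6), M)³ = (2*(-27))³ = (-54)³ = -157464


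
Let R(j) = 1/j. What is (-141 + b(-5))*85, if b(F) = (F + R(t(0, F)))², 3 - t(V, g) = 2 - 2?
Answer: -91205/9 ≈ -10134.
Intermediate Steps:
t(V, g) = 3 (t(V, g) = 3 - (2 - 2) = 3 - 1*0 = 3 + 0 = 3)
R(j) = 1/j
b(F) = (⅓ + F)² (b(F) = (F + 1/3)² = (F + ⅓)² = (⅓ + F)²)
(-141 + b(-5))*85 = (-141 + (1 + 3*(-5))²/9)*85 = (-141 + (1 - 15)²/9)*85 = (-141 + (⅑)*(-14)²)*85 = (-141 + (⅑)*196)*85 = (-141 + 196/9)*85 = -1073/9*85 = -91205/9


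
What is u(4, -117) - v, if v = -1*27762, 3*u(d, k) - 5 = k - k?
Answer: 83291/3 ≈ 27764.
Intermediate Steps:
u(d, k) = 5/3 (u(d, k) = 5/3 + (k - k)/3 = 5/3 + (⅓)*0 = 5/3 + 0 = 5/3)
v = -27762
u(4, -117) - v = 5/3 - 1*(-27762) = 5/3 + 27762 = 83291/3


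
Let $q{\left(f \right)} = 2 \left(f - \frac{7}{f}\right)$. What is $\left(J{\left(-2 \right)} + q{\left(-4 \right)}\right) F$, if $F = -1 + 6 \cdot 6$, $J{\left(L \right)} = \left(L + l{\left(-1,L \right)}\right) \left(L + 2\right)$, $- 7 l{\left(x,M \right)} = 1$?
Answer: $- \frac{315}{2} \approx -157.5$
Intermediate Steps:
$l{\left(x,M \right)} = - \frac{1}{7}$ ($l{\left(x,M \right)} = \left(- \frac{1}{7}\right) 1 = - \frac{1}{7}$)
$J{\left(L \right)} = \left(2 + L\right) \left(- \frac{1}{7} + L\right)$ ($J{\left(L \right)} = \left(L - \frac{1}{7}\right) \left(L + 2\right) = \left(- \frac{1}{7} + L\right) \left(2 + L\right) = \left(2 + L\right) \left(- \frac{1}{7} + L\right)$)
$F = 35$ ($F = -1 + 36 = 35$)
$q{\left(f \right)} = - \frac{14}{f} + 2 f$
$\left(J{\left(-2 \right)} + q{\left(-4 \right)}\right) F = \left(\left(- \frac{2}{7} + \left(-2\right)^{2} + \frac{13}{7} \left(-2\right)\right) + \left(- \frac{14}{-4} + 2 \left(-4\right)\right)\right) 35 = \left(\left(- \frac{2}{7} + 4 - \frac{26}{7}\right) - \frac{9}{2}\right) 35 = \left(0 + \left(\frac{7}{2} - 8\right)\right) 35 = \left(0 - \frac{9}{2}\right) 35 = \left(- \frac{9}{2}\right) 35 = - \frac{315}{2}$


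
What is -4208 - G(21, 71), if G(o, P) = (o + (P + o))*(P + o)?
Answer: -14604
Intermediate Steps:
G(o, P) = (P + o)*(P + 2*o) (G(o, P) = (P + 2*o)*(P + o) = (P + o)*(P + 2*o))
-4208 - G(21, 71) = -4208 - (71² + 2*21² + 3*71*21) = -4208 - (5041 + 2*441 + 4473) = -4208 - (5041 + 882 + 4473) = -4208 - 1*10396 = -4208 - 10396 = -14604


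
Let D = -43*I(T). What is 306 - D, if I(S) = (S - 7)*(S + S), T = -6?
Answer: 7014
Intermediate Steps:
I(S) = 2*S*(-7 + S) (I(S) = (-7 + S)*(2*S) = 2*S*(-7 + S))
D = -6708 (D = -86*(-6)*(-7 - 6) = -86*(-6)*(-13) = -43*156 = -6708)
306 - D = 306 - 1*(-6708) = 306 + 6708 = 7014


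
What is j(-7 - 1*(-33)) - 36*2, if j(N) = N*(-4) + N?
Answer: -150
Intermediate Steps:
j(N) = -3*N (j(N) = -4*N + N = -3*N)
j(-7 - 1*(-33)) - 36*2 = -3*(-7 - 1*(-33)) - 36*2 = -3*(-7 + 33) - 72 = -3*26 - 72 = -78 - 72 = -150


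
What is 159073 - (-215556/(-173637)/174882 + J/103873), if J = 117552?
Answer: 83624241472619648705/525701007755847 ≈ 1.5907e+5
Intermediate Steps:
159073 - (-215556/(-173637)/174882 + J/103873) = 159073 - (-215556/(-173637)/174882 + 117552/103873) = 159073 - (-215556*(-1/173637)*(1/174882) + 117552*(1/103873)) = 159073 - ((71852/57879)*(1/174882) + 117552/103873) = 159073 - (35926/5060997639 + 117552/103873) = 159073 - 1*594934126201126/525701007755847 = 159073 - 594934126201126/525701007755847 = 83624241472619648705/525701007755847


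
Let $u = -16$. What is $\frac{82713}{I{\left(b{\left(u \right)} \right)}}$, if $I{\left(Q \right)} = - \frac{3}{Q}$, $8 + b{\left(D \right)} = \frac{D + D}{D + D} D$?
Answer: $661704$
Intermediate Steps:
$b{\left(D \right)} = -8 + D$ ($b{\left(D \right)} = -8 + \frac{D + D}{D + D} D = -8 + \frac{2 D}{2 D} D = -8 + 2 D \frac{1}{2 D} D = -8 + 1 D = -8 + D$)
$\frac{82713}{I{\left(b{\left(u \right)} \right)}} = \frac{82713}{\left(-3\right) \frac{1}{-8 - 16}} = \frac{82713}{\left(-3\right) \frac{1}{-24}} = \frac{82713}{\left(-3\right) \left(- \frac{1}{24}\right)} = 82713 \frac{1}{\frac{1}{8}} = 82713 \cdot 8 = 661704$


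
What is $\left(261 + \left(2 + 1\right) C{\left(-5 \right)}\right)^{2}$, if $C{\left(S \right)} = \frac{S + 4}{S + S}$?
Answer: $\frac{6827769}{100} \approx 68278.0$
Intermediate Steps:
$C{\left(S \right)} = \frac{4 + S}{2 S}$
$\left(261 + \left(2 + 1\right) C{\left(-5 \right)}\right)^{2} = \left(261 + \left(2 + 1\right) \frac{4 - 5}{2 \left(-5\right)}\right)^{2} = \left(261 + 3 \cdot \frac{1}{2} \left(- \frac{1}{5}\right) \left(-1\right)\right)^{2} = \left(261 + 3 \cdot \frac{1}{10}\right)^{2} = \left(261 + \frac{3}{10}\right)^{2} = \left(\frac{2613}{10}\right)^{2} = \frac{6827769}{100}$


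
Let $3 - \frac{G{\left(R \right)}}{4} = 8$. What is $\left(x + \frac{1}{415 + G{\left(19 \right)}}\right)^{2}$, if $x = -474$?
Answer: $\frac{35054698441}{156025} \approx 2.2467 \cdot 10^{5}$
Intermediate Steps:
$G{\left(R \right)} = -20$ ($G{\left(R \right)} = 12 - 32 = -20$)
$\left(x + \frac{1}{415 + G{\left(19 \right)}}\right)^{2} = \left(-474 + \frac{1}{415 - 20}\right)^{2} = \left(-474 + \frac{1}{395}\right)^{2} = \left(- \frac{187229}{395}\right)^{2} = \frac{35054698441}{156025}$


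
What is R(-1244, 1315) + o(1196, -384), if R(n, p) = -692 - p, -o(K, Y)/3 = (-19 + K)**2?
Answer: -4157994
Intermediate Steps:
o(K, Y) = -3*(-19 + K)**2
R(-1244, 1315) + o(1196, -384) = (-692 - 1*1315) - 3*(-19 + 1196)**2 = (-692 - 1315) - 3*1177**2 = -2007 - 3*1385329 = -2007 - 4155987 = -4157994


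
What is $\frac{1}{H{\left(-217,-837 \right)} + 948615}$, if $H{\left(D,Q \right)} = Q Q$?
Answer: $\frac{1}{1649184} \approx 6.0636 \cdot 10^{-7}$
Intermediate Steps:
$H{\left(D,Q \right)} = Q^{2}$
$\frac{1}{H{\left(-217,-837 \right)} + 948615} = \frac{1}{\left(-837\right)^{2} + 948615} = \frac{1}{700569 + 948615} = \frac{1}{1649184}$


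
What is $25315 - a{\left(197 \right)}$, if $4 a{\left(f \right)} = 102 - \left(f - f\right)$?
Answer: $\frac{50579}{2} \approx 25290.0$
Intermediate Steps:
$a{\left(f \right)} = \frac{51}{2}$ ($a{\left(f \right)} = \frac{102 - \left(f - f\right)}{4} = \frac{102 - 0}{4} = \frac{102 + 0}{4} = \frac{1}{4} \cdot 102 = \frac{51}{2}$)
$25315 - a{\left(197 \right)} = 25315 - \frac{51}{2} = \frac{50579}{2}$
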